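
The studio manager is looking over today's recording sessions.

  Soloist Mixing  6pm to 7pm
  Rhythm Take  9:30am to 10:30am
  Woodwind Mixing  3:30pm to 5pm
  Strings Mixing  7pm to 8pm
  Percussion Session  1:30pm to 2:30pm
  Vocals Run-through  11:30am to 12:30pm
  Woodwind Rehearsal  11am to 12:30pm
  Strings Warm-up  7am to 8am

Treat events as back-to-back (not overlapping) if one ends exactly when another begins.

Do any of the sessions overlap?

Check each pair: they overlap iff neither finishes before the other starts.
Sorted by start: Strings Warm-up, Rhythm Take, Woodwind Rehearsal, Vocals Run-through, Percussion Session, Woodwind Mixing, Soloist Mixing, Strings Mixing.
Rhythm Take starts after Strings Warm-up ends, so Strings Warm-up has no further overlaps.
Woodwind Rehearsal starts after Rhythm Take ends, so Rhythm Take has no further overlaps.
Vocals Run-through starts before Woodwind Rehearsal ends → Woodwind Rehearsal and Vocals Run-through overlap.
That's a conflict, so the schedule is not conflict-free.

Yes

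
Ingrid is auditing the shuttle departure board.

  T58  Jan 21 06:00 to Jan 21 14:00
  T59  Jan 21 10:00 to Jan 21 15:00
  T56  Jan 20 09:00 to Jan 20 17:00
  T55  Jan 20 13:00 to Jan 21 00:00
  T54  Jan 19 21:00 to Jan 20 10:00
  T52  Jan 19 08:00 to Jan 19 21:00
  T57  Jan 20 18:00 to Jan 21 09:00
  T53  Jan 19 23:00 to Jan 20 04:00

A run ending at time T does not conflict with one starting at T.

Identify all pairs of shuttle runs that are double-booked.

Check each pair: they overlap iff neither finishes before the other starts.
Sorted by start: T52, T54, T53, T56, T55, T57, T58, T59.
T54 starts exactly when T52 ends (back-to-back, no overlap) — done with T52.
T53 starts before T54 ends → T54 and T53 overlap.
T56 starts before T54 ends → T54 and T56 overlap.
T55 starts after T54 ends — done with T54.
T56 starts after T53 ends — done with T53.
T55 starts before T56 ends → T56 and T55 overlap.
T57 starts after T56 ends — done with T56.
T57 starts before T55 ends → T55 and T57 overlap.
T58 starts after T55 ends — done with T55.
T58 starts before T57 ends → T57 and T58 overlap.
T59 starts after T57 ends.
T59 starts before T58 ends → T58 and T59 overlap.

T53 & T54, T54 & T56, T55 & T56, T55 & T57, T57 & T58, T58 & T59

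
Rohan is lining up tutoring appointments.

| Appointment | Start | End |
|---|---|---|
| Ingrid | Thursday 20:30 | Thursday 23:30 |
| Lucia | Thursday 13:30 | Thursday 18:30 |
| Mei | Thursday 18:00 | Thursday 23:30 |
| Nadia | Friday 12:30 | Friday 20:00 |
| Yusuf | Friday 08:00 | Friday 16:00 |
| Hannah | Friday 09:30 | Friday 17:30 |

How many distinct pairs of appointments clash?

Sorted by start: Lucia, Mei, Ingrid, Yusuf, Hannah, Nadia.
Mei starts before Lucia ends → Lucia and Mei overlap.
Ingrid starts after Lucia ends — done with Lucia.
Ingrid starts before Mei ends → Mei and Ingrid overlap.
Yusuf starts after Mei ends — done with Mei.
Yusuf starts after Ingrid ends — done with Ingrid.
Hannah starts before Yusuf ends → Yusuf and Hannah overlap.
Nadia starts before Yusuf ends → Yusuf and Nadia overlap.
Nadia starts before Hannah ends → Hannah and Nadia overlap.
Overlapping pairs: Hannah & Nadia, Hannah & Yusuf, Ingrid & Mei, Lucia & Mei, Nadia & Yusuf — 5 in total.

5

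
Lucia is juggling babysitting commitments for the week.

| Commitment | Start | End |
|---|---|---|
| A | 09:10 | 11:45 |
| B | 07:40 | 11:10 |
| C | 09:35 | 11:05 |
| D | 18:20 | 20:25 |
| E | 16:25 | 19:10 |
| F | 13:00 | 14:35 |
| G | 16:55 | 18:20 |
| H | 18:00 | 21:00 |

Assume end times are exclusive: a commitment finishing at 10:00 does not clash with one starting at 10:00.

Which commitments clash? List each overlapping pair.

A & B, A & C, B & C, D & E, D & H, E & G, E & H, G & H

Sorted by start: B, A, C, F, E, G, H, D.
A starts before B ends → B and A overlap.
C starts before B ends → B and C overlap.
F starts after B ends; B is clear from here.
C starts before A ends → A and C overlap.
F starts after A ends; A is clear from here.
F starts after C ends; C is clear from here.
E starts after F ends; F is clear from here.
G starts before E ends → E and G overlap.
H starts before E ends → E and H overlap.
D starts before E ends → E and D overlap.
H starts before G ends → G and H overlap.
D starts exactly when G ends (back-to-back, no overlap).
D starts before H ends → H and D overlap.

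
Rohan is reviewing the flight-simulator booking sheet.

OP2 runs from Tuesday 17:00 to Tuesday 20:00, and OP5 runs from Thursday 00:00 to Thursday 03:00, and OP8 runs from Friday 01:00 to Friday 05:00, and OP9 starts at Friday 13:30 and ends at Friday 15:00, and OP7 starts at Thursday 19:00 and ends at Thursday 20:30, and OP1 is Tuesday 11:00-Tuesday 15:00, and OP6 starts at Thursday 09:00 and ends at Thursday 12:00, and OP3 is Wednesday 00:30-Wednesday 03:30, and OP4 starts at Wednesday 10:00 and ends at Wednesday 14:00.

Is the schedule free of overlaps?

Sorted by start: OP1, OP2, OP3, OP4, OP5, OP6, OP7, OP8, OP9.
OP2 starts after OP1 ends, so OP1 has no further overlaps.
OP3 starts after OP2 ends, so OP2 has no further overlaps.
OP4 starts after OP3 ends, so OP3 has no further overlaps.
OP5 starts after OP4 ends, so OP4 has no further overlaps.
OP6 starts after OP5 ends, so OP5 has no further overlaps.
OP7 starts after OP6 ends, so OP6 has no further overlaps.
OP8 starts after OP7 ends, so OP7 has no further overlaps.
OP9 starts after OP8 ends.
Every pair is clear; the schedule has no overlaps.

Yes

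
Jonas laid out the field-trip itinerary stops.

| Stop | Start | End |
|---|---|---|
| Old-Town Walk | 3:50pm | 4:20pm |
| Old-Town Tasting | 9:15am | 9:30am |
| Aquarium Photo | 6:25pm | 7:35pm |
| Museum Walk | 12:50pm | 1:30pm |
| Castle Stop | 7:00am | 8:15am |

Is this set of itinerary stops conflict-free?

Two intervals overlap when each starts before the other ends.
Sorted by start: Castle Stop, Old-Town Tasting, Museum Walk, Old-Town Walk, Aquarium Photo.
Old-Town Tasting starts after Castle Stop ends, so nothing later overlaps Castle Stop either.
Museum Walk starts after Old-Town Tasting ends, so nothing later overlaps Old-Town Tasting either.
Old-Town Walk starts after Museum Walk ends, so nothing later overlaps Museum Walk either.
Aquarium Photo starts after Old-Town Walk ends.
Every pair is clear; the schedule has no overlaps.

Yes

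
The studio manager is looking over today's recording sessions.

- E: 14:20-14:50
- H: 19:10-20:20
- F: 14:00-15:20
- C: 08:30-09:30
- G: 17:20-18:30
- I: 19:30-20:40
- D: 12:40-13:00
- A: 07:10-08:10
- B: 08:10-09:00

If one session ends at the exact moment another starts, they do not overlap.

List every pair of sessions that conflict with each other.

B & C, E & F, H & I

Check each pair: they overlap iff neither finishes before the other starts.
Sorted by start: A, B, C, D, F, E, G, H, I.
B starts exactly when A ends (back-to-back, no overlap), so A has no further overlaps.
C starts before B ends → B and C overlap.
D starts after B ends, so B has no further overlaps.
D starts after C ends, so C has no further overlaps.
F starts after D ends, so D has no further overlaps.
E starts before F ends → F and E overlap.
G starts after F ends, so F has no further overlaps.
G starts after E ends, so E has no further overlaps.
H starts after G ends, so G has no further overlaps.
I starts before H ends → H and I overlap.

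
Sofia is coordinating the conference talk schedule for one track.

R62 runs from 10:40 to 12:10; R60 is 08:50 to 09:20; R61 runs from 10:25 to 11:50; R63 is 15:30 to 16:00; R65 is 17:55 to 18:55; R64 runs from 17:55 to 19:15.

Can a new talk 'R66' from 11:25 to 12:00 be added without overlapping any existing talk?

R60: ends 09:20 at or before R66 starts 11:25 → clear.
R61: starts 10:25 before R66 ends 12:00, and ends 11:50 after R66 starts 11:25 → overlap.
R62: starts 10:40 before R66 ends 12:00, and ends 12:10 after R66 starts 11:25 → overlap.
R63: starts 15:30 at or after R66 ends 12:00 → clear.
R64: starts 17:55 at or after R66 ends 12:00 → clear.
R65: starts 17:55 at or after R66 ends 12:00 → clear.
R66 overlaps R61, R62.

No — it overlaps R61, R62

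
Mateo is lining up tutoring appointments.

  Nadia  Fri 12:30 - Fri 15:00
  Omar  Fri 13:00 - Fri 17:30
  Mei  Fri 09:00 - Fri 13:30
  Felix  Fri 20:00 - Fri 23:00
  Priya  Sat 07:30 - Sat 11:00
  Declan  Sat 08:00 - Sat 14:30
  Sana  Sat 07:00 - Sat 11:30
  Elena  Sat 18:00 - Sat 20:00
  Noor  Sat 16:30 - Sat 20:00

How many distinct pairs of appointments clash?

7

Sorted by start: Mei, Nadia, Omar, Felix, Sana, Priya, Declan, Noor, Elena.
Nadia starts before Mei ends → Mei and Nadia overlap.
Omar starts before Mei ends → Mei and Omar overlap.
Felix starts after Mei ends; Mei is clear from here.
Omar starts before Nadia ends → Nadia and Omar overlap.
Felix starts after Nadia ends; Nadia is clear from here.
Felix starts after Omar ends; Omar is clear from here.
Sana starts after Felix ends; Felix is clear from here.
Priya starts before Sana ends → Sana and Priya overlap.
Declan starts before Sana ends → Sana and Declan overlap.
Noor starts after Sana ends; Sana is clear from here.
Declan starts before Priya ends → Priya and Declan overlap.
Noor starts after Priya ends; Priya is clear from here.
Noor starts after Declan ends; Declan is clear from here.
Elena starts before Noor ends → Noor and Elena overlap.
Overlapping pairs: Declan & Priya, Declan & Sana, Elena & Noor, Mei & Nadia, Mei & Omar, Nadia & Omar, Priya & Sana — 7 in total.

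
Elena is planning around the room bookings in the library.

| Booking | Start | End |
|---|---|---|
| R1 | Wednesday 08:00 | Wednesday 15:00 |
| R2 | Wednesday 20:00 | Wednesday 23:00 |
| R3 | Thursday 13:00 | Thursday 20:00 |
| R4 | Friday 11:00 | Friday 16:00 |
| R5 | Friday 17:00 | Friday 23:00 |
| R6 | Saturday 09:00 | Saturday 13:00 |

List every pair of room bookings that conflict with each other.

Two intervals overlap when each starts before the other ends.
Sorted by start: R1, R2, R3, R4, R5, R6.
R2 starts after R1 ends; R1 is clear from here.
R3 starts after R2 ends; R2 is clear from here.
R4 starts after R3 ends; R3 is clear from here.
R5 starts after R4 ends; R4 is clear from here.
R6 starts after R5 ends.

no conflicts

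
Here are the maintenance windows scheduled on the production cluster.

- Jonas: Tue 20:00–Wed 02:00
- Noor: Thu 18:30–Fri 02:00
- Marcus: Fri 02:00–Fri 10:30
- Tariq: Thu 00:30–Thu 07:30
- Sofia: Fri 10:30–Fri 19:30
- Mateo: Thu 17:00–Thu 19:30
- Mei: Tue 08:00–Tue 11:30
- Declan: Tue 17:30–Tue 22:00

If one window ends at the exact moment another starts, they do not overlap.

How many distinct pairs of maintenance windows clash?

2

Sorted by start: Mei, Declan, Jonas, Tariq, Mateo, Noor, Marcus, Sofia.
Declan starts after Mei ends, so Mei has no further overlaps.
Jonas starts before Declan ends → Declan and Jonas overlap.
Tariq starts after Declan ends, so Declan has no further overlaps.
Tariq starts after Jonas ends, so Jonas has no further overlaps.
Mateo starts after Tariq ends, so Tariq has no further overlaps.
Noor starts before Mateo ends → Mateo and Noor overlap.
Marcus starts after Mateo ends, so Mateo has no further overlaps.
Marcus starts exactly when Noor ends (back-to-back, no overlap), so Noor has no further overlaps.
Sofia starts exactly when Marcus ends (back-to-back, no overlap).
Overlapping pairs: Declan & Jonas, Mateo & Noor — 2 in total.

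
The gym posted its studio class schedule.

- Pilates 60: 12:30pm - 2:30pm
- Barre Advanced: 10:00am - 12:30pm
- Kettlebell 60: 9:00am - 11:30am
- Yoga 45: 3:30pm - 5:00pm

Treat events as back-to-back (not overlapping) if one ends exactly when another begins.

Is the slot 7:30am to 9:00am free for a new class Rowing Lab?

Yes — the slot is free

Kettlebell 60: starts 9:00am at or after Rowing Lab ends 9:00am → clear.
Barre Advanced: starts 10:00am at or after Rowing Lab ends 9:00am → clear.
Pilates 60: starts 12:30pm at or after Rowing Lab ends 9:00am → clear.
Yoga 45: starts 3:30pm at or after Rowing Lab ends 9:00am → clear.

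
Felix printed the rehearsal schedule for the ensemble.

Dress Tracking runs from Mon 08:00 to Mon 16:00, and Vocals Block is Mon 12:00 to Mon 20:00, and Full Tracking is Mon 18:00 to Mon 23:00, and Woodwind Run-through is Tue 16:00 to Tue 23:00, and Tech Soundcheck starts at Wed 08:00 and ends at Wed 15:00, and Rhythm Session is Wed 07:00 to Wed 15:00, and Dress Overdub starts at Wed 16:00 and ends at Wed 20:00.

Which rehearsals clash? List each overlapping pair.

Dress Tracking & Vocals Block, Full Tracking & Vocals Block, Rhythm Session & Tech Soundcheck

Sorted by start: Dress Tracking, Vocals Block, Full Tracking, Woodwind Run-through, Rhythm Session, Tech Soundcheck, Dress Overdub.
Vocals Block starts before Dress Tracking ends → Dress Tracking and Vocals Block overlap.
Full Tracking starts after Dress Tracking ends, so Dress Tracking has no further overlaps.
Full Tracking starts before Vocals Block ends → Vocals Block and Full Tracking overlap.
Woodwind Run-through starts after Vocals Block ends, so Vocals Block has no further overlaps.
Woodwind Run-through starts after Full Tracking ends, so Full Tracking has no further overlaps.
Rhythm Session starts after Woodwind Run-through ends, so Woodwind Run-through has no further overlaps.
Tech Soundcheck starts before Rhythm Session ends → Rhythm Session and Tech Soundcheck overlap.
Dress Overdub starts after Rhythm Session ends.
Dress Overdub starts after Tech Soundcheck ends.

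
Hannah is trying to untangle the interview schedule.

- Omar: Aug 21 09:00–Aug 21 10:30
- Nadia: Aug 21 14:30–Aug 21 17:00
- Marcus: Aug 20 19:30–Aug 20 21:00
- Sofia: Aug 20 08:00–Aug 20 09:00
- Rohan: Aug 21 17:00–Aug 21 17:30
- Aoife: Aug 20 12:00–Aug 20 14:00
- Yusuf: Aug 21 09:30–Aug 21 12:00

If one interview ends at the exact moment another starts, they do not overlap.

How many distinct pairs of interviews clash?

Two intervals overlap when each starts before the other ends.
Sorted by start: Sofia, Aoife, Marcus, Omar, Yusuf, Nadia, Rohan.
Aoife starts after Sofia ends; Sofia is clear from here.
Marcus starts after Aoife ends; Aoife is clear from here.
Omar starts after Marcus ends; Marcus is clear from here.
Yusuf starts before Omar ends → Omar and Yusuf overlap.
Nadia starts after Omar ends; Omar is clear from here.
Nadia starts after Yusuf ends; Yusuf is clear from here.
Rohan starts exactly when Nadia ends (back-to-back, no overlap).
Overlapping pairs: Omar & Yusuf — 1 in total.

1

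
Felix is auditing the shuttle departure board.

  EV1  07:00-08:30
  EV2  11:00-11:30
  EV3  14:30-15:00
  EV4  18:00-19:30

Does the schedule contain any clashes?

No

Sorted by start: EV1, EV2, EV3, EV4.
EV2 starts after EV1 ends, so nothing later overlaps EV1 either.
EV3 starts after EV2 ends, so nothing later overlaps EV2 either.
EV4 starts after EV3 ends.
Every pair is clear; the schedule has no overlaps.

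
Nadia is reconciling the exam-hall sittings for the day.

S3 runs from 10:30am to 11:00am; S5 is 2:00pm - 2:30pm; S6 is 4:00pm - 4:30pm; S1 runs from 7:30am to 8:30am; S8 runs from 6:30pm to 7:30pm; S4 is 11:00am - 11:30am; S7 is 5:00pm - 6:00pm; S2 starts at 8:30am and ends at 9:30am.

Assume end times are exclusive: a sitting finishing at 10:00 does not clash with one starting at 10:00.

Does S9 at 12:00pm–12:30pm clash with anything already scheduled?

S1: ends 8:30am at or before S9 starts 12:00pm → clear.
S2: ends 9:30am at or before S9 starts 12:00pm → clear.
S3: ends 11:00am at or before S9 starts 12:00pm → clear.
S4: ends 11:30am at or before S9 starts 12:00pm → clear.
S5: starts 2:00pm at or after S9 ends 12:30pm → clear.
S6: starts 4:00pm at or after S9 ends 12:30pm → clear.
S7: starts 5:00pm at or after S9 ends 12:30pm → clear.
S8: starts 6:30pm at or after S9 ends 12:30pm → clear.

No — it doesn't clash with anything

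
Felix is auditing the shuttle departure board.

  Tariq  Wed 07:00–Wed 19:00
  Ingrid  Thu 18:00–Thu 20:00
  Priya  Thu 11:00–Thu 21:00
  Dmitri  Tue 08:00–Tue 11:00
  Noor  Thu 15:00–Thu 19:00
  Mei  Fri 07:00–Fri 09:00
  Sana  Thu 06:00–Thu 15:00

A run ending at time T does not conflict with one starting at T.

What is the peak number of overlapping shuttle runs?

Sweep the timeline, counting +1 at each start and −1 at each end (ends before starts at a tie):
Tue 08:00 start Dmitri → 1
Tue 11:00 end Dmitri → 0
Wed 07:00 start Tariq → 1
Wed 19:00 end Tariq → 0
Thu 06:00 start Sana → 1
Thu 11:00 start Priya → 2
Thu 15:00 end Sana → 1
Thu 15:00 start Noor → 2
Thu 18:00 start Ingrid → 3
Thu 19:00 end Noor → 2
Thu 20:00 end Ingrid → 1
Thu 21:00 end Priya → 0
Fri 07:00 start Mei → 1
Fri 09:00 end Mei → 0
Peak is 3, at Thu 18:00 (Ingrid, Noor, Priya).

3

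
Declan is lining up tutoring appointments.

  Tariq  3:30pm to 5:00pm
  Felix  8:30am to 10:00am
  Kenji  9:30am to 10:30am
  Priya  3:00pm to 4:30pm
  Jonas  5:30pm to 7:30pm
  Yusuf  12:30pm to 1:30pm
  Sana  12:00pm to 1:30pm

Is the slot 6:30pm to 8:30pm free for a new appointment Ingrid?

No — it overlaps Jonas

Felix: ends 10:00am at or before Ingrid starts 6:30pm → clear.
Kenji: ends 10:30am at or before Ingrid starts 6:30pm → clear.
Sana: ends 1:30pm at or before Ingrid starts 6:30pm → clear.
Yusuf: ends 1:30pm at or before Ingrid starts 6:30pm → clear.
Priya: ends 4:30pm at or before Ingrid starts 6:30pm → clear.
Tariq: ends 5:00pm at or before Ingrid starts 6:30pm → clear.
Jonas: starts 5:30pm before Ingrid ends 8:30pm, and ends 7:30pm after Ingrid starts 6:30pm → overlap.
Ingrid overlaps Jonas.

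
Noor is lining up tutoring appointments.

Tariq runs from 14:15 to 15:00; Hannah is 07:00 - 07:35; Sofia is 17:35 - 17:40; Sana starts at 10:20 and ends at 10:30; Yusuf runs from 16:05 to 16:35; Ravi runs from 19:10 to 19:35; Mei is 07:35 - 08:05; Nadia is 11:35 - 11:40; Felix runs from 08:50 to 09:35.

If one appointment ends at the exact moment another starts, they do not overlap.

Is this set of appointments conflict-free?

Sorted by start: Hannah, Mei, Felix, Sana, Nadia, Tariq, Yusuf, Sofia, Ravi.
Mei starts exactly when Hannah ends (back-to-back, no overlap) — done with Hannah.
Felix starts after Mei ends — done with Mei.
Sana starts after Felix ends — done with Felix.
Nadia starts after Sana ends — done with Sana.
Tariq starts after Nadia ends — done with Nadia.
Yusuf starts after Tariq ends — done with Tariq.
Sofia starts after Yusuf ends — done with Yusuf.
Ravi starts after Sofia ends.
Every pair is clear; the schedule has no overlaps.

Yes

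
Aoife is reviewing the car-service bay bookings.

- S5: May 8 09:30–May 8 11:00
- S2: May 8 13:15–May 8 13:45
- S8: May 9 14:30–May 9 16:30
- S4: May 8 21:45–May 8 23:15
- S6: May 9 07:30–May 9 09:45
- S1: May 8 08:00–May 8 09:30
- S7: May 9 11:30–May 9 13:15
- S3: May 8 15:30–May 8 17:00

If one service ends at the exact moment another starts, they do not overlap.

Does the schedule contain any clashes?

No

Sorted by start: S1, S5, S2, S3, S4, S6, S7, S8.
S5 starts exactly when S1 ends (back-to-back, no overlap), so S1 has no further overlaps.
S2 starts after S5 ends, so S5 has no further overlaps.
S3 starts after S2 ends, so S2 has no further overlaps.
S4 starts after S3 ends, so S3 has no further overlaps.
S6 starts after S4 ends, so S4 has no further overlaps.
S7 starts after S6 ends, so S6 has no further overlaps.
S8 starts after S7 ends.
Every pair is clear; the schedule has no overlaps.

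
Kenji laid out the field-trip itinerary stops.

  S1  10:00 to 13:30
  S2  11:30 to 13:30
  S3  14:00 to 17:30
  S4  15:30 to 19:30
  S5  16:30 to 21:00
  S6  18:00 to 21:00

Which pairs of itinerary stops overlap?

S1 & S2, S3 & S4, S3 & S5, S4 & S5, S4 & S6, S5 & S6

Check each pair: they overlap iff neither finishes before the other starts.
Sorted by start: S1, S2, S3, S4, S5, S6.
S2 starts before S1 ends → S1 and S2 overlap.
S3 starts after S1 ends, so S1 has no further overlaps.
S3 starts after S2 ends, so S2 has no further overlaps.
S4 starts before S3 ends → S3 and S4 overlap.
S5 starts before S3 ends → S3 and S5 overlap.
S6 starts after S3 ends.
S5 starts before S4 ends → S4 and S5 overlap.
S6 starts before S4 ends → S4 and S6 overlap.
S6 starts before S5 ends → S5 and S6 overlap.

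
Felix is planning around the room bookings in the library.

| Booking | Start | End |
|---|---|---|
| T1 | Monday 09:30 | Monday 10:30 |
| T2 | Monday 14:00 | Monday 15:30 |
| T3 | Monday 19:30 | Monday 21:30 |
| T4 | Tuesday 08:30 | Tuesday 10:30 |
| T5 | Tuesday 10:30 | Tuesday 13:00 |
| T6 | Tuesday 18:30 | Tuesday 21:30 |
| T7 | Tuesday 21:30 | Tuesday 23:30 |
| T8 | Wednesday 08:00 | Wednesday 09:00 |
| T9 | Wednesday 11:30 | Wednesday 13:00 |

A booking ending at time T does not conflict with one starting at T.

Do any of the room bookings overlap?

Sorted by start: T1, T2, T3, T4, T5, T6, T7, T8, T9.
T2 starts after T1 ends — done with T1.
T3 starts after T2 ends — done with T2.
T4 starts after T3 ends — done with T3.
T5 starts exactly when T4 ends (back-to-back, no overlap) — done with T4.
T6 starts after T5 ends — done with T5.
T7 starts exactly when T6 ends (back-to-back, no overlap) — done with T6.
T8 starts after T7 ends — done with T7.
T9 starts after T8 ends.
Every pair is clear; the schedule has no overlaps.

No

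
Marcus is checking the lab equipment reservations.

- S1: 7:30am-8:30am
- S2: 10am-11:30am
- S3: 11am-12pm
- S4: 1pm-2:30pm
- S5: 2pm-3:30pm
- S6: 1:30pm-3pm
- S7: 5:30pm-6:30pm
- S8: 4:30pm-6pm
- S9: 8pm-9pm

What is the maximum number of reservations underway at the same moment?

Sort all start/end points and keep a running count:
7:30am start S1 → 1
8:30am end S1 → 0
10am start S2 → 1
11am start S3 → 2
11:30am end S2 → 1
12pm end S3 → 0
1pm start S4 → 1
1:30pm start S6 → 2
2pm start S5 → 3
2:30pm end S4 → 2
3pm end S6 → 1
3:30pm end S5 → 0
4:30pm start S8 → 1
5:30pm start S7 → 2
6pm end S8 → 1
6:30pm end S7 → 0
8pm start S9 → 1
9pm end S9 → 0
Peak is 3, at 2pm (S4, S5, S6).

3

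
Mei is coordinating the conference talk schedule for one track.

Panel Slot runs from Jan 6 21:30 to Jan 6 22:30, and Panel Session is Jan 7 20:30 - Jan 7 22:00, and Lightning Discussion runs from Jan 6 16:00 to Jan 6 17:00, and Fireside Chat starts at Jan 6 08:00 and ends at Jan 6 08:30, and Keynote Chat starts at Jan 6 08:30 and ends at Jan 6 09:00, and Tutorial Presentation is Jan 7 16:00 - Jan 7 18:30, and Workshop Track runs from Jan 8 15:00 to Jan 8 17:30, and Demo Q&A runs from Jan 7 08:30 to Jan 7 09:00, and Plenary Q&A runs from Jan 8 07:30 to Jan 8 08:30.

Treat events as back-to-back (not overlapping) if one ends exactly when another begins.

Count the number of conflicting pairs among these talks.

0

Two intervals overlap when each starts before the other ends.
Sorted by start: Fireside Chat, Keynote Chat, Lightning Discussion, Panel Slot, Demo Q&A, Tutorial Presentation, Panel Session, Plenary Q&A, Workshop Track.
Keynote Chat starts exactly when Fireside Chat ends (back-to-back, no overlap), so Fireside Chat has no further overlaps.
Lightning Discussion starts after Keynote Chat ends, so Keynote Chat has no further overlaps.
Panel Slot starts after Lightning Discussion ends, so Lightning Discussion has no further overlaps.
Demo Q&A starts after Panel Slot ends, so Panel Slot has no further overlaps.
Tutorial Presentation starts after Demo Q&A ends, so Demo Q&A has no further overlaps.
Panel Session starts after Tutorial Presentation ends, so Tutorial Presentation has no further overlaps.
Plenary Q&A starts after Panel Session ends, so Panel Session has no further overlaps.
Workshop Track starts after Plenary Q&A ends.
No pair overlaps.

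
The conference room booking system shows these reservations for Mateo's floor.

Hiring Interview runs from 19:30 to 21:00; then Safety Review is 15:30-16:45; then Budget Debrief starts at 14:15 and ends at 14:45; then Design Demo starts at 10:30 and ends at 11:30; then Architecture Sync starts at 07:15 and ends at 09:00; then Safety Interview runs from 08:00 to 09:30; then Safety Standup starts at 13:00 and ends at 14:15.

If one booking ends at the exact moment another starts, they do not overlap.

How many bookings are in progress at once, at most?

Walk through starts and ends in time order (an end at T is processed before a start at T):
07:15 start Architecture Sync → 1
08:00 start Safety Interview → 2
09:00 end Architecture Sync → 1
09:30 end Safety Interview → 0
10:30 start Design Demo → 1
11:30 end Design Demo → 0
13:00 start Safety Standup → 1
14:15 end Safety Standup → 0
14:15 start Budget Debrief → 1
14:45 end Budget Debrief → 0
15:30 start Safety Review → 1
16:45 end Safety Review → 0
19:30 start Hiring Interview → 1
21:00 end Hiring Interview → 0
Peak is 2, at 08:00 (Architecture Sync, Safety Interview).

2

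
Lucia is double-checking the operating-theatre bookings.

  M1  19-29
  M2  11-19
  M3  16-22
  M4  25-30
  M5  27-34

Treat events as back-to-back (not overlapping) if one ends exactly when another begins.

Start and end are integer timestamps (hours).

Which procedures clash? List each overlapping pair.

M1 & M3, M1 & M4, M1 & M5, M2 & M3, M4 & M5

Sorted by start: M2, M3, M1, M4, M5.
M3 starts before M2 ends → M2 and M3 overlap.
M1 starts exactly when M2 ends (back-to-back, no overlap) — done with M2.
M1 starts before M3 ends → M3 and M1 overlap.
M4 starts after M3 ends — done with M3.
M4 starts before M1 ends → M1 and M4 overlap.
M5 starts before M1 ends → M1 and M5 overlap.
M5 starts before M4 ends → M4 and M5 overlap.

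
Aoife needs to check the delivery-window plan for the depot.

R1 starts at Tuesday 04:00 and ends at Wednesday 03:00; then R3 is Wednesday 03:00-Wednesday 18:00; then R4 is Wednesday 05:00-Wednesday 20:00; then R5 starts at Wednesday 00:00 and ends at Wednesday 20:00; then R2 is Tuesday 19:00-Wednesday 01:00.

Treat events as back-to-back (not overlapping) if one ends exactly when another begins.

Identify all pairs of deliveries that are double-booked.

R1 & R2, R1 & R5, R2 & R5, R3 & R4, R3 & R5, R4 & R5

Sorted by start: R1, R2, R5, R3, R4.
R2 starts before R1 ends → R1 and R2 overlap.
R5 starts before R1 ends → R1 and R5 overlap.
R3 starts exactly when R1 ends (back-to-back, no overlap); R1 is clear from here.
R5 starts before R2 ends → R2 and R5 overlap.
R3 starts after R2 ends; R2 is clear from here.
R3 starts before R5 ends → R5 and R3 overlap.
R4 starts before R5 ends → R5 and R4 overlap.
R4 starts before R3 ends → R3 and R4 overlap.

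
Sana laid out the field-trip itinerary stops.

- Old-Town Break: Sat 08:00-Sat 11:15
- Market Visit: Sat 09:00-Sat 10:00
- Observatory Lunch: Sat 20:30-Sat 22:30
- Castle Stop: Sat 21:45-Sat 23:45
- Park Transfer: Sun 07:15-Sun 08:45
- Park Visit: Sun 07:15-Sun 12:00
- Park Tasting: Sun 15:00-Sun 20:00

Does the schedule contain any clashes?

Sorted by start: Old-Town Break, Market Visit, Observatory Lunch, Castle Stop, Park Transfer, Park Visit, Park Tasting.
Market Visit starts before Old-Town Break ends → Old-Town Break and Market Visit overlap.
That's a conflict, so the schedule is not conflict-free.

Yes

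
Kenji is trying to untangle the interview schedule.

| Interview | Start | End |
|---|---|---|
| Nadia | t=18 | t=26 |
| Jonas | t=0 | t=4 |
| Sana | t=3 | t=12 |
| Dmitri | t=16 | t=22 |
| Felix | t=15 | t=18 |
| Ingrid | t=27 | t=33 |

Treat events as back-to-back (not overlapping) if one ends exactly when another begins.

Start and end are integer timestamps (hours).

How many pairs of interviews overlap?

3

Sorted by start: Jonas, Sana, Felix, Dmitri, Nadia, Ingrid.
Sana starts before Jonas ends → Jonas and Sana overlap.
Felix starts after Jonas ends — done with Jonas.
Felix starts after Sana ends — done with Sana.
Dmitri starts before Felix ends → Felix and Dmitri overlap.
Nadia starts exactly when Felix ends (back-to-back, no overlap) — done with Felix.
Nadia starts before Dmitri ends → Dmitri and Nadia overlap.
Ingrid starts after Dmitri ends.
Ingrid starts after Nadia ends.
Overlapping pairs: Dmitri & Felix, Dmitri & Nadia, Jonas & Sana — 3 in total.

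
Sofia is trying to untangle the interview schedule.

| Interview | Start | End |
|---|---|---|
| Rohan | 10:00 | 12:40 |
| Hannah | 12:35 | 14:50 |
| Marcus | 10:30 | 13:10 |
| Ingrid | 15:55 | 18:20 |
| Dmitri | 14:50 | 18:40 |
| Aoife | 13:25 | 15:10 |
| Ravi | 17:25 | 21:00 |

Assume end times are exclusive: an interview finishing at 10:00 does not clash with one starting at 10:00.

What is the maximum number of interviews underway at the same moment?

Sort all start/end points and keep a running count:
10:00 start Rohan → 1
10:30 start Marcus → 2
12:35 start Hannah → 3
12:40 end Rohan → 2
13:10 end Marcus → 1
13:25 start Aoife → 2
14:50 end Hannah → 1
14:50 start Dmitri → 2
15:10 end Aoife → 1
15:55 start Ingrid → 2
17:25 start Ravi → 3
18:20 end Ingrid → 2
18:40 end Dmitri → 1
21:00 end Ravi → 0
Peak is 3, at 12:35 (Hannah, Marcus, Rohan).

3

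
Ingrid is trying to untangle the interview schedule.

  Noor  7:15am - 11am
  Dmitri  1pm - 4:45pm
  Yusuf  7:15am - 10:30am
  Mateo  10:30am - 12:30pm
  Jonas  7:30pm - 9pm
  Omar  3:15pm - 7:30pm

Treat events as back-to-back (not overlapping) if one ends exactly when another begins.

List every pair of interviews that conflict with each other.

Dmitri & Omar, Mateo & Noor, Noor & Yusuf

Sorted by start: Yusuf, Noor, Mateo, Dmitri, Omar, Jonas.
Noor starts before Yusuf ends → Yusuf and Noor overlap.
Mateo starts exactly when Yusuf ends (back-to-back, no overlap) — done with Yusuf.
Mateo starts before Noor ends → Noor and Mateo overlap.
Dmitri starts after Noor ends — done with Noor.
Dmitri starts after Mateo ends — done with Mateo.
Omar starts before Dmitri ends → Dmitri and Omar overlap.
Jonas starts after Dmitri ends.
Jonas starts exactly when Omar ends (back-to-back, no overlap).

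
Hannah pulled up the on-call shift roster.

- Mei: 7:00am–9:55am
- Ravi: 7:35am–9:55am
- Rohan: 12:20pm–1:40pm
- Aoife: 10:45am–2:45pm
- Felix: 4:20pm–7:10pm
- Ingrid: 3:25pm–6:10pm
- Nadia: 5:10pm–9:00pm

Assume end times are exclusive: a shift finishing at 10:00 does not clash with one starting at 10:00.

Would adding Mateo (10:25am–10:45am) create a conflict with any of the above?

No — it doesn't clash with anything

Mei: ends 9:55am at or before Mateo starts 10:25am → clear.
Ravi: ends 9:55am at or before Mateo starts 10:25am → clear.
Aoife: starts 10:45am at or after Mateo ends 10:45am → clear.
Rohan: starts 12:20pm at or after Mateo ends 10:45am → clear.
Ingrid: starts 3:25pm at or after Mateo ends 10:45am → clear.
Felix: starts 4:20pm at or after Mateo ends 10:45am → clear.
Nadia: starts 5:10pm at or after Mateo ends 10:45am → clear.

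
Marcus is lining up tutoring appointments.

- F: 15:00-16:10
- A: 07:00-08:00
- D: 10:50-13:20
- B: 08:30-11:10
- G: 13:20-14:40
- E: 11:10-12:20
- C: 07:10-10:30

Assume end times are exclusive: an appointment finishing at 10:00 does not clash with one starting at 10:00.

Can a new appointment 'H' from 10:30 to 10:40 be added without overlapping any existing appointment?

No — it overlaps B

A: ends 08:00 at or before H starts 10:30 → clear.
C: ends 10:30 at or before H starts 10:30 → clear.
B: starts 08:30 before H ends 10:40, and ends 11:10 after H starts 10:30 → overlap.
D: starts 10:50 at or after H ends 10:40 → clear.
E: starts 11:10 at or after H ends 10:40 → clear.
G: starts 13:20 at or after H ends 10:40 → clear.
F: starts 15:00 at or after H ends 10:40 → clear.
H overlaps B.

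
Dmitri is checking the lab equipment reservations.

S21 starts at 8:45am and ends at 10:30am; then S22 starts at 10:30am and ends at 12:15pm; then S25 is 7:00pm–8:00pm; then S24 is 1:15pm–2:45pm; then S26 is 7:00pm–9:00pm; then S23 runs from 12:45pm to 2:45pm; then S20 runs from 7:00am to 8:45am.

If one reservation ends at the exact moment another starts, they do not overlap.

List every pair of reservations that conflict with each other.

S23 & S24, S25 & S26

Sorted by start: S20, S21, S22, S23, S24, S25, S26.
S21 starts exactly when S20 ends (back-to-back, no overlap), so nothing later overlaps S20 either.
S22 starts exactly when S21 ends (back-to-back, no overlap), so nothing later overlaps S21 either.
S23 starts after S22 ends, so nothing later overlaps S22 either.
S24 starts before S23 ends → S23 and S24 overlap.
S25 starts after S23 ends, so nothing later overlaps S23 either.
S25 starts after S24 ends, so nothing later overlaps S24 either.
S26 starts before S25 ends → S25 and S26 overlap.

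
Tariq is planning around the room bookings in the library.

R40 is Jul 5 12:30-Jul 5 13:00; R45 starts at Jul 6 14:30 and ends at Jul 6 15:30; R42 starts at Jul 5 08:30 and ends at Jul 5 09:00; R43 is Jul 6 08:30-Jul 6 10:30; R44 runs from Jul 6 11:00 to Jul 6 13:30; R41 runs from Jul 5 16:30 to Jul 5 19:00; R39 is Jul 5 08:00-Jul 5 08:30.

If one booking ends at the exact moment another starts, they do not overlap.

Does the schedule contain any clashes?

No

Sorted by start: R39, R42, R40, R41, R43, R44, R45.
R42 starts exactly when R39 ends (back-to-back, no overlap); R39 is clear from here.
R40 starts after R42 ends; R42 is clear from here.
R41 starts after R40 ends; R40 is clear from here.
R43 starts after R41 ends; R41 is clear from here.
R44 starts after R43 ends; R43 is clear from here.
R45 starts after R44 ends.
Every pair is clear; the schedule has no overlaps.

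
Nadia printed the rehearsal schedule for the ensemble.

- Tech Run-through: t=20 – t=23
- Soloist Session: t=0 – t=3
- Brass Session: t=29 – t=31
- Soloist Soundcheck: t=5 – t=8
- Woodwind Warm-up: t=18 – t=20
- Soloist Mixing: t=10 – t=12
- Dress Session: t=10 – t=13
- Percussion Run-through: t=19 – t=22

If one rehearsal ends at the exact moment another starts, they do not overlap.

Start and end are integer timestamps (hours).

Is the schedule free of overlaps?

Sorted by start: Soloist Session, Soloist Soundcheck, Soloist Mixing, Dress Session, Woodwind Warm-up, Percussion Run-through, Tech Run-through, Brass Session.
Soloist Soundcheck starts after Soloist Session ends, so Soloist Session has no further overlaps.
Soloist Mixing starts after Soloist Soundcheck ends, so Soloist Soundcheck has no further overlaps.
Dress Session starts before Soloist Mixing ends → Soloist Mixing and Dress Session overlap.
That's a conflict, so the schedule is not conflict-free.

No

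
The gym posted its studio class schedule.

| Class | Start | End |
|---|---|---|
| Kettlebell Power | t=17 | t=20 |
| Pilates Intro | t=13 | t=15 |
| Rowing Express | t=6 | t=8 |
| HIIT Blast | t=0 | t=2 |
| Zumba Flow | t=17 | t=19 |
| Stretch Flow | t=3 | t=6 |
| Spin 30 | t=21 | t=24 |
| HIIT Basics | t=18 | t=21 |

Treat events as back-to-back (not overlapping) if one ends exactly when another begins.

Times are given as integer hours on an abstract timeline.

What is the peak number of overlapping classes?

3

Sweep the timeline, counting +1 at each start and −1 at each end (ends before starts at a tie):
t=0 start HIIT Blast → 1
t=2 end HIIT Blast → 0
t=3 start Stretch Flow → 1
t=6 end Stretch Flow → 0
t=6 start Rowing Express → 1
t=8 end Rowing Express → 0
t=13 start Pilates Intro → 1
t=15 end Pilates Intro → 0
t=17 start Kettlebell Power → 1
t=17 start Zumba Flow → 2
t=18 start HIIT Basics → 3
t=19 end Zumba Flow → 2
t=20 end Kettlebell Power → 1
t=21 end HIIT Basics → 0
t=21 start Spin 30 → 1
t=24 end Spin 30 → 0
Peak is 3, at t=18 (HIIT Basics, Kettlebell Power, Zumba Flow).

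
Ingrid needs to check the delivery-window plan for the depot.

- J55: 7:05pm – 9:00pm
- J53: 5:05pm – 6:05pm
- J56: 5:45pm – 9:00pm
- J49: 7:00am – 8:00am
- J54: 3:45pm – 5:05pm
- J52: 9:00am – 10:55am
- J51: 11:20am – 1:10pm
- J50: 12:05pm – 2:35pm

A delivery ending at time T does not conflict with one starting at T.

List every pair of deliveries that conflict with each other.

Sorted by start: J49, J52, J51, J50, J54, J53, J56, J55.
J52 starts after J49 ends; J49 is clear from here.
J51 starts after J52 ends; J52 is clear from here.
J50 starts before J51 ends → J51 and J50 overlap.
J54 starts after J51 ends; J51 is clear from here.
J54 starts after J50 ends; J50 is clear from here.
J53 starts exactly when J54 ends (back-to-back, no overlap); J54 is clear from here.
J56 starts before J53 ends → J53 and J56 overlap.
J55 starts after J53 ends.
J55 starts before J56 ends → J56 and J55 overlap.

J50 & J51, J53 & J56, J55 & J56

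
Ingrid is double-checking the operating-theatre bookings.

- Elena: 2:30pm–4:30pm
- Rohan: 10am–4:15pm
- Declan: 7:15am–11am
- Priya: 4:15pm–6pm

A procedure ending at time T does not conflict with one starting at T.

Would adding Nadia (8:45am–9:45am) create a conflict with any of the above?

Declan: starts 7:15am before Nadia ends 9:45am, and ends 11am after Nadia starts 8:45am → overlap.
Rohan: starts 10am at or after Nadia ends 9:45am → clear.
Elena: starts 2:30pm at or after Nadia ends 9:45am → clear.
Priya: starts 4:15pm at or after Nadia ends 9:45am → clear.
Nadia overlaps Declan.

Yes — it overlaps Declan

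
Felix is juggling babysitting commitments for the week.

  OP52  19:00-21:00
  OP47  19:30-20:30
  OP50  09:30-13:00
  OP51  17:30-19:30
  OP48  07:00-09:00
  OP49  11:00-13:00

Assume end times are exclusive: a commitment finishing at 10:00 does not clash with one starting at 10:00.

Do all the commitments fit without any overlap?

Check each pair: they overlap iff neither finishes before the other starts.
Sorted by start: OP48, OP50, OP49, OP51, OP52, OP47.
OP50 starts after OP48 ends — done with OP48.
OP49 starts before OP50 ends → OP50 and OP49 overlap.
That's a conflict, so the schedule is not conflict-free.

No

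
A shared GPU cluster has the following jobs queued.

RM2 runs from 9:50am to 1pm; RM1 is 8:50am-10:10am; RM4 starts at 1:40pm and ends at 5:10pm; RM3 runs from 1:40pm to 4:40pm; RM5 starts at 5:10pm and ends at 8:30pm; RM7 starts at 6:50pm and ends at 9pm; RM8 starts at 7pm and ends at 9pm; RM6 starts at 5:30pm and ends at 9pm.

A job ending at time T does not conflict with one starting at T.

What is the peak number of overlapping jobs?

4

Sweep the timeline, counting +1 at each start and −1 at each end (ends before starts at a tie):
8:50am start RM1 → 1
9:50am start RM2 → 2
10:10am end RM1 → 1
1pm end RM2 → 0
1:40pm start RM3 → 1
1:40pm start RM4 → 2
4:40pm end RM3 → 1
5:10pm end RM4 → 0
5:10pm start RM5 → 1
5:30pm start RM6 → 2
6:50pm start RM7 → 3
7pm start RM8 → 4
8:30pm end RM5 → 3
9pm end RM6 → 2
9pm end RM7 → 1
9pm end RM8 → 0
Peak is 4, at 7pm (RM5, RM6, RM7, RM8).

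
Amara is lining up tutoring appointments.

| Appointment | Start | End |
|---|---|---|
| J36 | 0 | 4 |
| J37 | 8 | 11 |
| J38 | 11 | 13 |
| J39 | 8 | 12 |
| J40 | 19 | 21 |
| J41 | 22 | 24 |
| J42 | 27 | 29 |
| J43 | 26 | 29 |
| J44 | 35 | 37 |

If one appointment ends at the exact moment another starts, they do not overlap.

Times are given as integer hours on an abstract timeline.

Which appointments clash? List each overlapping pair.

Two intervals overlap when each starts before the other ends.
Sorted by start: J36, J37, J39, J38, J40, J41, J43, J42, J44.
J37 starts after J36 ends, so nothing later overlaps J36 either.
J39 starts before J37 ends → J37 and J39 overlap.
J38 starts exactly when J37 ends (back-to-back, no overlap), so nothing later overlaps J37 either.
J38 starts before J39 ends → J39 and J38 overlap.
J40 starts after J39 ends, so nothing later overlaps J39 either.
J40 starts after J38 ends, so nothing later overlaps J38 either.
J41 starts after J40 ends, so nothing later overlaps J40 either.
J43 starts after J41 ends, so nothing later overlaps J41 either.
J42 starts before J43 ends → J43 and J42 overlap.
J44 starts after J43 ends.
J44 starts after J42 ends.

J37 & J39, J38 & J39, J42 & J43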